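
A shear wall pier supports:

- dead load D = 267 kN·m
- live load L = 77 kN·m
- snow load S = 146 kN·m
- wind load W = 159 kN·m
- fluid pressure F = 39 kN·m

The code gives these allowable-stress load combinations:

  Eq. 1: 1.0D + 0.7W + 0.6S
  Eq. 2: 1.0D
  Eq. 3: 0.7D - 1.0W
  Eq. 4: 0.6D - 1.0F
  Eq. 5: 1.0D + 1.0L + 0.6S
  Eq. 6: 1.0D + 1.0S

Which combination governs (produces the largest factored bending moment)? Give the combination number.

Eq. 1: 1.0(267) + 0.7(159) + 0.6(146) = 465.90
Eq. 2: 1.0(267) = 267.00
Eq. 3: 0.7(267) - 1.0(159) = 27.90
Eq. 4: 0.6(267) - 1.0(39) = 121.20
Eq. 5: 1.0(267) + 1.0(77) + 0.6(146) = 431.60
Eq. 6: 1.0(267) + 1.0(146) = 413.00
The largest value is 465.90 kN·m from combination 1.

Combination 1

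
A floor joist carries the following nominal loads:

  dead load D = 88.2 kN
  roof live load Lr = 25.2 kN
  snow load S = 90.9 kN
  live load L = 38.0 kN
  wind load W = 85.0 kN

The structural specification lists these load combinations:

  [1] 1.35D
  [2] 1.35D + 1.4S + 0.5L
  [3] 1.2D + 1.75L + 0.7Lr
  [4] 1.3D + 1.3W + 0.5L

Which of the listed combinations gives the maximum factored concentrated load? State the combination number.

Combination 2

[1] 1.35(88.2) = 119.1
[2] 1.35(88.2) + 1.4(90.9) + 0.5(38.0) = 265.3
[3] 1.2(88.2) + 1.75(38.0) + 0.7(25.2) = 190.0
[4] 1.3(88.2) + 1.3(85.0) + 0.5(38.0) = 114.7 + 110.5 + 19.0 = 244.2
The largest value is 265.3 kN from combination 2.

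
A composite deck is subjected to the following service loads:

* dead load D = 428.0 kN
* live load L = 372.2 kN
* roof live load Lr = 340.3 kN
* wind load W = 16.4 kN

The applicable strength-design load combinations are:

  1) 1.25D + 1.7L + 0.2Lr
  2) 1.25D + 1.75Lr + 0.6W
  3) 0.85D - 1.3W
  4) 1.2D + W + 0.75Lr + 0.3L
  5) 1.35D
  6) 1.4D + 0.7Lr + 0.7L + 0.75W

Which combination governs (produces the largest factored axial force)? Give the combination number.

Combination 1

1) 1.25(428.0) + 1.7(372.2) + 0.2(340.3) = 535.00 + 632.74 + 68.06 = 1235.80
2) 1.25(428.0) + 1.75(340.3) + 0.6(16.4) = 535.00 + 595.53 + 9.84 = 1140.37
3) 0.85(428.0) - 1.3(16.4) = 363.80 - 21.32 = 342.48
4) 1.2(428.0) + 1.0(16.4) + 0.75(340.3) + 0.3(372.2) = 513.60 + 16.40 + 255.23 + 111.66 = 896.89
5) 1.35(428.0) = 577.80
6) 1.4(428.0) + 0.7(340.3) + 0.7(372.2) + 0.75(16.4) = 599.20 + 238.21 + 260.54 + 12.30 = 1110.25
The largest value is 1235.80 kN from combination 1.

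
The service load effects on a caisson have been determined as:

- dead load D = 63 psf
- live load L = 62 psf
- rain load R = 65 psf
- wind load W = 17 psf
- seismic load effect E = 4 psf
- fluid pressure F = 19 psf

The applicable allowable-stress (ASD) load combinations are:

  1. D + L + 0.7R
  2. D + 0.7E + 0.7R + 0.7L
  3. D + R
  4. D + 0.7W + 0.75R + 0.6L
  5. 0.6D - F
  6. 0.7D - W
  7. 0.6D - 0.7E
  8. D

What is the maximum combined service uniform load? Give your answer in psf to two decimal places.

1. 1.0(63) + 1.0(62) + 0.7(65) = 170.50
2. 1.0(63) + 0.7(4) + 0.7(65) + 0.7(62) = 154.70
3. 1.0(63) + 1.0(65) = 128.00
4. 1.0(63) + 0.7(17) + 0.75(65) + 0.6(62) = 160.85
5. 0.6(63) - 1.0(19) = 18.80
6. 0.7(63) - 1.0(17) = 27.10
7. 0.6(63) - 0.7(4) = 35.00
8. 1.0(63) = 63.00
Combination 1 governs: q = 170.50 psf.

170.50 psf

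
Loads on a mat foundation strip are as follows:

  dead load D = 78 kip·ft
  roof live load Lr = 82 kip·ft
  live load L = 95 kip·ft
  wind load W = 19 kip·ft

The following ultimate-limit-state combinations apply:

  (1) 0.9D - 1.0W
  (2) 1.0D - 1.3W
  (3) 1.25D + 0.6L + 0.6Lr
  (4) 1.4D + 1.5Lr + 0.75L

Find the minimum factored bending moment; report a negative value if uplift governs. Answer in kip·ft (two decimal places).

51.20 kip·ft

(1) 0.9(78) - 1.0(19) = 70.20 - 19.00 = 51.20
(2) 1.0(78) - 1.3(19) = 78.00 - 24.70 = 53.30
(3) 1.25(78) + 0.6(95) + 0.6(82) = 97.50 + 57.00 + 49.20 = 203.70
(4) 1.4(78) + 1.5(82) + 0.75(95) = 109.20 + 123.00 + 71.25 = 303.45
Combination 1 gives the minimum: 51.20 kip·ft.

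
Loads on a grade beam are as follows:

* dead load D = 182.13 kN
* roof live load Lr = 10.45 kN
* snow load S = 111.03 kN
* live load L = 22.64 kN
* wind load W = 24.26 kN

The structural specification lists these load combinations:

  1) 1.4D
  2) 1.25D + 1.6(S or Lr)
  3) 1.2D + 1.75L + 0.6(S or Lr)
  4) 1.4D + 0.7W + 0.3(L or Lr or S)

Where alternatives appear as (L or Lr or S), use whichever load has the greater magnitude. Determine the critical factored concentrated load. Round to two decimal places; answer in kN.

405.31 kN

(S or Lr) → S = 111.03 kN; (L or Lr or S) → S = 111.03 kN.
1) 1.4(182.13) = 254.98
2) 1.25(182.13) + 1.6(111.03) = 405.31
3) 1.2(182.13) + 1.75(22.64) + 0.6(111.03) = 324.79
4) 1.4(182.13) + 0.7(24.26) + 0.3(111.03) = 305.27
Combination 2 governs: P_u = 405.31 kN.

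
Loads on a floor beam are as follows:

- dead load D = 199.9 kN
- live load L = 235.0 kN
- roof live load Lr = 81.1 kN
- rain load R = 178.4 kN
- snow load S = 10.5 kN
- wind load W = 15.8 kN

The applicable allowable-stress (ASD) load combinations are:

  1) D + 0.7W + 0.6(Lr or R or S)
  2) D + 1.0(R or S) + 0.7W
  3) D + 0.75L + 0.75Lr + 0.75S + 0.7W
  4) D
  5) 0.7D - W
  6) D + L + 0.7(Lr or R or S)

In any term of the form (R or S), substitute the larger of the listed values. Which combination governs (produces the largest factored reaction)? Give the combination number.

(Lr or R or S) → R = 178.4 kN; (R or S) → R = 178.4 kN.
1) 1.0(199.9) + 0.7(15.8) + 0.6(178.4) = 318.0
2) 1.0(199.9) + 1.0(178.4) + 0.7(15.8) = 389.4
3) 1.0(199.9) + 0.75(235.0) + 0.75(81.1) + 0.75(10.5) + 0.7(15.8) = 455.9
4) 1.0(199.9) = 199.9
5) 0.7(199.9) - 1.0(15.8) = 124.1
6) 1.0(199.9) + 1.0(235.0) + 0.7(178.4) = 559.8
The largest value is 559.8 kN from combination 6.

Combination 6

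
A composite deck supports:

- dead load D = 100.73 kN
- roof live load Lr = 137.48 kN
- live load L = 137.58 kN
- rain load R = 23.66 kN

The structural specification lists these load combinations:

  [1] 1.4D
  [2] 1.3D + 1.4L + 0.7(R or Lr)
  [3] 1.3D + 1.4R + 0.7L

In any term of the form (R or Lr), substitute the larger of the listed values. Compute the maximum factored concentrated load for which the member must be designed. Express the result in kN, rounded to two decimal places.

419.80 kN

(R or Lr) → Lr = 137.48 kN.
[1] 1.4(100.73) = 141.02
[2] 1.3(100.73) + 1.4(137.58) + 0.7(137.48) = 130.95 + 192.61 + 96.24 = 419.80
[3] 1.3(100.73) + 1.4(23.66) + 0.7(137.58) = 130.95 + 33.12 + 96.31 = 260.38
Combination 2 governs: P_u = 419.80 kN.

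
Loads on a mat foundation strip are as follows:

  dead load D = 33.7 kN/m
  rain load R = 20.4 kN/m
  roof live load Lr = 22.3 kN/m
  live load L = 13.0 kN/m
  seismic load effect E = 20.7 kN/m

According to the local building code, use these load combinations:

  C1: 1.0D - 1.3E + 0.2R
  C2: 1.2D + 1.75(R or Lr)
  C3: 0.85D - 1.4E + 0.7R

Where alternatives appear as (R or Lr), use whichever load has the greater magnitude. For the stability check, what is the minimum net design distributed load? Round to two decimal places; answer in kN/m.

10.87 kN/m

(R or Lr) → Lr = 22.3 kN/m.
C1: 1.0(33.7) - 1.3(20.7) + 0.2(20.4) = 33.70 - 26.91 + 4.08 = 10.87
C2: 1.2(33.7) + 1.75(22.3) = 40.44 + 39.03 = 79.47
C3: 0.85(33.7) - 1.4(20.7) + 0.7(20.4) = 28.65 - 28.98 + 14.28 = 13.95
Combination 1 gives the minimum: 10.87 kN/m.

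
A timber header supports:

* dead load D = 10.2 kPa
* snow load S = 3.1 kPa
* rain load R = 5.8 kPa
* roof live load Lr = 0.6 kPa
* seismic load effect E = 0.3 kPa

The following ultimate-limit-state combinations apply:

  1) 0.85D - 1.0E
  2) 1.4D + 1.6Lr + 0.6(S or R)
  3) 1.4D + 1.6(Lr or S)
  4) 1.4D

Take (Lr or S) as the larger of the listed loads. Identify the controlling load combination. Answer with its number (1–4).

(S or R) → R = 5.8 kPa; (Lr or S) → S = 3.1 kPa.
1) 0.85(10.2) - 1.0(0.3) = 8.7 - 0.3 = 8.4
2) 1.4(10.2) + 1.6(0.6) + 0.6(5.8) = 18.7
3) 1.4(10.2) + 1.6(3.1) = 19.2
4) 1.4(10.2) = 14.3
The largest value is 19.2 kPa from combination 3.

Combination 3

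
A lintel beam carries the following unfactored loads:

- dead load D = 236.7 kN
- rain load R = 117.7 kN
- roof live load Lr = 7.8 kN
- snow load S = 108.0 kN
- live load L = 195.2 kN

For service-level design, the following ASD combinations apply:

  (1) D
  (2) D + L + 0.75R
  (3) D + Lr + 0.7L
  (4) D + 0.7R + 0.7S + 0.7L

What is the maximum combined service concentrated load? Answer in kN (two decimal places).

531.33 kN

(1) 1.0(236.7) = 236.70
(2) 1.0(236.7) + 1.0(195.2) + 0.75(117.7) = 520.18
(3) 1.0(236.7) + 1.0(7.8) + 0.7(195.2) = 381.14
(4) 1.0(236.7) + 0.7(117.7) + 0.7(108.0) + 0.7(195.2) = 531.33
The controlling combination is 4, giving 531.33 kN.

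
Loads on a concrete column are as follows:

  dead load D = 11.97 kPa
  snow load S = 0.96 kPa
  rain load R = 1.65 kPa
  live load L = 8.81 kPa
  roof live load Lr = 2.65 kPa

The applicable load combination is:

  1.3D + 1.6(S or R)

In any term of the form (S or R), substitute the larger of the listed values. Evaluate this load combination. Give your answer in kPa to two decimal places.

18.20 kPa

(S or R) → R = 1.65 kPa.
1.3(11.97) + 1.6(1.65) = 15.56 + 2.64 = 18.20
p_u = 18.20 kPa.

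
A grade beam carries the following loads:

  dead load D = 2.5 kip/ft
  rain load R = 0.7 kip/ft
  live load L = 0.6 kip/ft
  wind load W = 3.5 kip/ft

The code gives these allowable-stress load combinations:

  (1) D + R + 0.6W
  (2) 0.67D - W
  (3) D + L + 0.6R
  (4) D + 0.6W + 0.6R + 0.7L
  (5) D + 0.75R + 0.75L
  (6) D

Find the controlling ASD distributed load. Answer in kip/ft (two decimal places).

5.44 kip/ft

(1) 1.0(2.5) + 1.0(0.7) + 0.6(3.5) = 2.50 + 0.70 + 2.10 = 5.30
(2) 0.67(2.5) - 1.0(3.5) = -1.83
(3) 1.0(2.5) + 1.0(0.6) + 0.6(0.7) = 2.50 + 0.60 + 0.42 = 3.52
(4) 1.0(2.5) + 0.6(3.5) + 0.6(0.7) + 0.7(0.6) = 2.50 + 2.10 + 0.42 + 0.42 = 5.44
(5) 1.0(2.5) + 0.75(0.7) + 0.75(0.6) = 2.50 + 0.53 + 0.45 = 3.48
(6) 1.0(2.5) = 2.50
The controlling combination is 4, giving 5.44 kip/ft.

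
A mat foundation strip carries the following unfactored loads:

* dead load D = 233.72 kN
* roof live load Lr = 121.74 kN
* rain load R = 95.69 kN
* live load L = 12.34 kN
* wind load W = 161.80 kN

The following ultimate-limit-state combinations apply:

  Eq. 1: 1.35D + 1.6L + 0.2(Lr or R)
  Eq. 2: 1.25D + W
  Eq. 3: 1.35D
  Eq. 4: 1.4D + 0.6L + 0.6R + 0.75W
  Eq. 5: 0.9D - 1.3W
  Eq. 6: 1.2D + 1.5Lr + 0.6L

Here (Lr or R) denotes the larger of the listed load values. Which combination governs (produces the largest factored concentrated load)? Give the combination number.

Combination 4

(Lr or R) → Lr = 121.74 kN.
Eq. 1: 1.35(233.72) + 1.6(12.34) + 0.2(121.74) = 315.52 + 19.74 + 24.35 = 359.61
Eq. 2: 1.25(233.72) + 1.0(161.80) = 292.15 + 161.80 = 453.95
Eq. 3: 1.35(233.72) = 315.52
Eq. 4: 1.4(233.72) + 0.6(12.34) + 0.6(95.69) + 0.75(161.80) = 513.38
Eq. 5: 0.9(233.72) - 1.3(161.80) = 210.35 - 210.34 = 0.01
Eq. 6: 1.2(233.72) + 1.5(121.74) + 0.6(12.34) = 470.48
The largest value is 513.38 kN from combination 4.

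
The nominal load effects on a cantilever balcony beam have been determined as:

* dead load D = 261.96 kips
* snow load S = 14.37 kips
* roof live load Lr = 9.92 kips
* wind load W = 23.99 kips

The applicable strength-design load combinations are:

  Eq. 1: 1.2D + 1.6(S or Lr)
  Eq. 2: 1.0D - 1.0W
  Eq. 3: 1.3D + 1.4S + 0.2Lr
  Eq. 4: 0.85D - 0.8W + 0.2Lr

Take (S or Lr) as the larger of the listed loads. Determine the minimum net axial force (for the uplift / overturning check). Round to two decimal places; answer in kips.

(S or Lr) → S = 14.37 kips.
Eq. 1: 1.2(261.96) + 1.6(14.37) = 314.35 + 22.99 = 337.34
Eq. 2: 1.0(261.96) - 1.0(23.99) = 261.96 - 23.99 = 237.97
Eq. 3: 1.3(261.96) + 1.4(14.37) + 0.2(9.92) = 340.55 + 20.12 + 1.98 = 362.65
Eq. 4: 0.85(261.96) - 0.8(23.99) + 0.2(9.92) = 222.67 - 19.19 + 1.98 = 205.46
Combination 4 gives the minimum: 205.46 kips.

205.46 kips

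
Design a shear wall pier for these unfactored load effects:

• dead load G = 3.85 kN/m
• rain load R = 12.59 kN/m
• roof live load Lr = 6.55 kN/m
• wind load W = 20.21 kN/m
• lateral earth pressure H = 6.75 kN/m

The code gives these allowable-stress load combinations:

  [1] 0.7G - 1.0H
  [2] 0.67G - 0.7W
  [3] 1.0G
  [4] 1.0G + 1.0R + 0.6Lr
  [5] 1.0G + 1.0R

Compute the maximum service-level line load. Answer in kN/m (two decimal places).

[1] 0.7(3.85) - 1.0(6.75) = -4.06
[2] 0.67(3.85) - 0.7(20.21) = 2.58 - 14.15 = -11.57
[3] 1.0(3.85) = 3.85
[4] 1.0(3.85) + 1.0(12.59) + 0.6(6.55) = 3.85 + 12.59 + 3.93 = 20.37
[5] 1.0(3.85) + 1.0(12.59) = 3.85 + 12.59 = 16.44
Combination 4 governs: w = 20.37 kN/m.

20.37 kN/m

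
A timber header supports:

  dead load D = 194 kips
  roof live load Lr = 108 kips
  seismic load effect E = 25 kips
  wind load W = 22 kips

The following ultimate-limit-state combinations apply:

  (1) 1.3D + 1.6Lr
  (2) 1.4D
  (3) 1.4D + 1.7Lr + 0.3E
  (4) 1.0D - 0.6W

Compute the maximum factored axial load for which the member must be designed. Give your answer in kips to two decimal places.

(1) 1.3(194) + 1.6(108) = 252.20 + 172.80 = 425.00
(2) 1.4(194) = 271.60
(3) 1.4(194) + 1.7(108) + 0.3(25) = 271.60 + 183.60 + 7.50 = 462.70
(4) 1.0(194) - 0.6(22) = 194.00 - 13.20 = 180.80
Combination 3 governs: P_u = 462.70 kips.

462.70 kips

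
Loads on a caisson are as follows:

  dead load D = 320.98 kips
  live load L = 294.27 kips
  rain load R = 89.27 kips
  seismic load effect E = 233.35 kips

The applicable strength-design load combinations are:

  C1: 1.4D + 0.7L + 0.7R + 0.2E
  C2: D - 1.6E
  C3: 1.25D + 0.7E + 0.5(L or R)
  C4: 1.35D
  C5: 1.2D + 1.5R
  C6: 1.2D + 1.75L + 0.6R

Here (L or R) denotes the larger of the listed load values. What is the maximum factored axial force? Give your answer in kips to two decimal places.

(L or R) → L = 294.27 kips.
C1: 1.4(320.98) + 0.7(294.27) + 0.7(89.27) + 0.2(233.35) = 449.37 + 205.99 + 62.49 + 46.67 = 764.52
C2: 1.0(320.98) - 1.6(233.35) = 320.98 - 373.36 = -52.38
C3: 1.25(320.98) + 0.7(233.35) + 0.5(294.27) = 711.71
C4: 1.35(320.98) = 433.32
C5: 1.2(320.98) + 1.5(89.27) = 519.08
C6: 1.2(320.98) + 1.75(294.27) + 0.6(89.27) = 385.18 + 514.97 + 53.56 = 953.71
Combination 6 governs: P_u = 953.71 kips.

953.71 kips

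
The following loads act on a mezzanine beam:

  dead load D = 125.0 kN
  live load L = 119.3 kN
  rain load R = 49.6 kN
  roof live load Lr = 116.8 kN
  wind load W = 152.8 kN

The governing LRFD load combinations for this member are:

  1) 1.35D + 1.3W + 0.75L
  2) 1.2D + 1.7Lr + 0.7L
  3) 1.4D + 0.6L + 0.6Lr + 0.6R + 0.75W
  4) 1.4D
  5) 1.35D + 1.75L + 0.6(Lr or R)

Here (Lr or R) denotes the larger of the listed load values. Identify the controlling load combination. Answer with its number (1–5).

Combination 3

(Lr or R) → Lr = 116.8 kN.
1) 1.35(125.0) + 1.3(152.8) + 0.75(119.3) = 168.75 + 198.64 + 89.48 = 456.87
2) 1.2(125.0) + 1.7(116.8) + 0.7(119.3) = 150.00 + 198.56 + 83.51 = 432.07
3) 1.4(125.0) + 0.6(119.3) + 0.6(116.8) + 0.6(49.6) + 0.75(152.8) = 175.00 + 71.58 + 70.08 + 29.76 + 114.60 = 461.02
4) 1.4(125.0) = 175.00
5) 1.35(125.0) + 1.75(119.3) + 0.6(116.8) = 168.75 + 208.78 + 70.08 = 447.61
The largest value is 461.02 kN from combination 3.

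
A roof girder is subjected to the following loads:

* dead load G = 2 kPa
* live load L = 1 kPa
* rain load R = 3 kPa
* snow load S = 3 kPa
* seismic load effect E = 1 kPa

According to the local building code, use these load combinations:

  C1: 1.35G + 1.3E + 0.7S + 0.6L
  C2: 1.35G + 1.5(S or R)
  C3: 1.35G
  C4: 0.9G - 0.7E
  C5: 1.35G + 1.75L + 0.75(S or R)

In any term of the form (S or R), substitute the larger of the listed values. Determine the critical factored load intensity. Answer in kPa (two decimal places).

(S or R) → S = 3 kPa.
C1: 1.35(2) + 1.3(1) + 0.7(3) + 0.6(1) = 2.70 + 1.30 + 2.10 + 0.60 = 6.70
C2: 1.35(2) + 1.5(3) = 2.70 + 4.50 = 7.20
C3: 1.35(2) = 2.70
C4: 0.9(2) - 0.7(1) = 1.80 - 0.70 = 1.10
C5: 1.35(2) + 1.75(1) + 0.75(3) = 2.70 + 1.75 + 2.25 = 6.70
Combination 2 governs: q_u = 7.20 kPa.

7.20 kPa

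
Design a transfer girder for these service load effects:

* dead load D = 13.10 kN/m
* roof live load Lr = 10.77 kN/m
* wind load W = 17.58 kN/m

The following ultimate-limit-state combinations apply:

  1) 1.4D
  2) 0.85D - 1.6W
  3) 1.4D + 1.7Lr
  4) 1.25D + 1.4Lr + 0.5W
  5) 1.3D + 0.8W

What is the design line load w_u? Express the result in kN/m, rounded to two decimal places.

1) 1.4(13.10) = 18.34
2) 0.85(13.10) - 1.6(17.58) = -16.99
3) 1.4(13.10) + 1.7(10.77) = 36.65
4) 1.25(13.10) + 1.4(10.77) + 0.5(17.58) = 40.24
5) 1.3(13.10) + 0.8(17.58) = 31.09
The controlling combination is 4, giving 40.24 kN/m.

40.24 kN/m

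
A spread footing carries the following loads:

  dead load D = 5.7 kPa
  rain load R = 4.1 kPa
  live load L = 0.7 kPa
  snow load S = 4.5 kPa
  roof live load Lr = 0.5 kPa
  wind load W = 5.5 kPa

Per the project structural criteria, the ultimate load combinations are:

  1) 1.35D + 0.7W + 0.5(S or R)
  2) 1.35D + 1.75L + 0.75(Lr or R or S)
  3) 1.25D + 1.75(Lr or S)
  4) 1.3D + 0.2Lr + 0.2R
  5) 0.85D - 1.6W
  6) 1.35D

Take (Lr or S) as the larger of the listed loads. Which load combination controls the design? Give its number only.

(S or R) → S = 4.5 kPa; (Lr or R or S) → S = 4.5 kPa; (Lr or S) → S = 4.5 kPa.
1) 1.35(5.7) + 0.7(5.5) + 0.5(4.5) = 13.80
2) 1.35(5.7) + 1.75(0.7) + 0.75(4.5) = 12.30
3) 1.25(5.7) + 1.75(4.5) = 15.00
4) 1.3(5.7) + 0.2(0.5) + 0.2(4.1) = 8.33
5) 0.85(5.7) - 1.6(5.5) = -3.96
6) 1.35(5.7) = 7.70
The largest value is 15.00 kPa from combination 3.

Combination 3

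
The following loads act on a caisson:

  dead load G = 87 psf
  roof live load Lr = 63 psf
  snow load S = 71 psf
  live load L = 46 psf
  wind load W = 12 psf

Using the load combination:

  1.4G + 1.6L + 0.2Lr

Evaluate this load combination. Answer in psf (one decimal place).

208.0 psf

1.4(87) + 1.6(46) + 0.2(63) = 208.0
q_u = 208.0 psf.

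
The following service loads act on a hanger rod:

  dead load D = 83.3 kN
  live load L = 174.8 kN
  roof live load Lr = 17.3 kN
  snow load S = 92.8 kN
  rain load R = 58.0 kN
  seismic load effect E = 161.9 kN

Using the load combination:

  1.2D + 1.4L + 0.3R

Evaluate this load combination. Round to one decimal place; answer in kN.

362.1 kN

1.2(83.3) + 1.4(174.8) + 0.3(58.0) = 100.0 + 244.7 + 17.4 = 362.1
P_u = 362.1 kN.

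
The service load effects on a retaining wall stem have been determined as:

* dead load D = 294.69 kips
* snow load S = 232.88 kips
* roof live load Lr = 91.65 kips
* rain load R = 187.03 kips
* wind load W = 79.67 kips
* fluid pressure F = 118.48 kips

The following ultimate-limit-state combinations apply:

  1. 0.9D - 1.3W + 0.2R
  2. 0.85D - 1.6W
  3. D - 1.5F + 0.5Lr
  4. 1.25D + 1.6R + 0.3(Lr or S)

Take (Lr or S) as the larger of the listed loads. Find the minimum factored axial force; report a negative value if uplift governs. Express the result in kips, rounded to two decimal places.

(Lr or S) → S = 232.88 kips.
1. 0.9(294.69) - 1.3(79.67) + 0.2(187.03) = 265.22 - 103.57 + 37.41 = 199.06
2. 0.85(294.69) - 1.6(79.67) = 123.01
3. 1.0(294.69) - 1.5(118.48) + 0.5(91.65) = 294.69 - 177.72 + 45.83 = 162.80
4. 1.25(294.69) + 1.6(187.03) + 0.3(232.88) = 368.36 + 299.25 + 69.86 = 737.47
Combination 2 gives the minimum: 123.01 kips.

123.01 kips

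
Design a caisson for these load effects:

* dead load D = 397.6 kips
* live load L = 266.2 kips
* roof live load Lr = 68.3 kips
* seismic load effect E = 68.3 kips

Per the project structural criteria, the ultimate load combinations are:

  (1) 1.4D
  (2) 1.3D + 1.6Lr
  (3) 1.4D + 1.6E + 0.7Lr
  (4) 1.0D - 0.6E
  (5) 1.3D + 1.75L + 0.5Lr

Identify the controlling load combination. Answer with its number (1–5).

Combination 5

(1) 1.4(397.6) = 556.6
(2) 1.3(397.6) + 1.6(68.3) = 516.9 + 109.3 = 626.2
(3) 1.4(397.6) + 1.6(68.3) + 0.7(68.3) = 556.6 + 109.3 + 47.8 = 713.7
(4) 1.0(397.6) - 0.6(68.3) = 397.6 - 41.0 = 356.6
(5) 1.3(397.6) + 1.75(266.2) + 0.5(68.3) = 1016.9
The largest value is 1016.9 kips from combination 5.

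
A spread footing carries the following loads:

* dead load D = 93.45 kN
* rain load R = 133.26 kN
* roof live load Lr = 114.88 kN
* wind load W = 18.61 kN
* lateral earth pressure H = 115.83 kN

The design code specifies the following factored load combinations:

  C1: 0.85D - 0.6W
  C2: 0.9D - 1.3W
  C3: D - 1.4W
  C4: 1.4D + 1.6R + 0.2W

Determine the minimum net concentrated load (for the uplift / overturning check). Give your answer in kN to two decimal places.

C1: 0.85(93.45) - 0.6(18.61) = 68.27
C2: 0.9(93.45) - 1.3(18.61) = 59.91
C3: 1.0(93.45) - 1.4(18.61) = 93.45 - 26.05 = 67.40
C4: 1.4(93.45) + 1.6(133.26) + 0.2(18.61) = 130.83 + 213.22 + 3.72 = 347.77
Combination 2 gives the minimum: 59.91 kN.

59.91 kN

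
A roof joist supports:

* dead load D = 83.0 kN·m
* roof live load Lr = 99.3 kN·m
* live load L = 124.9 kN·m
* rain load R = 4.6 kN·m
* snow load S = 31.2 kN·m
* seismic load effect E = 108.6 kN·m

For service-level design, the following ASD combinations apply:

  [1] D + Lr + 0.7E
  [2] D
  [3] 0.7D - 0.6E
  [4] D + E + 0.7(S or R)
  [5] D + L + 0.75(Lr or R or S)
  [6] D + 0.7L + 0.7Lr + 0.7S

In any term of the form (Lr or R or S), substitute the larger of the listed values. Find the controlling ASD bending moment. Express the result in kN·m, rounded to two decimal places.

282.38 kN·m

(S or R) → S = 31.2 kN·m; (Lr or R or S) → Lr = 99.3 kN·m.
[1] 1.0(83.0) + 1.0(99.3) + 0.7(108.6) = 83.00 + 99.30 + 76.02 = 258.32
[2] 1.0(83.0) = 83.00
[3] 0.7(83.0) - 0.6(108.6) = 58.10 - 65.16 = -7.06
[4] 1.0(83.0) + 1.0(108.6) + 0.7(31.2) = 83.00 + 108.60 + 21.84 = 213.44
[5] 1.0(83.0) + 1.0(124.9) + 0.75(99.3) = 83.00 + 124.90 + 74.48 = 282.38
[6] 1.0(83.0) + 0.7(124.9) + 0.7(99.3) + 0.7(31.2) = 83.00 + 87.43 + 69.51 + 21.84 = 261.78
Combination 5 governs: M = 282.38 kN·m.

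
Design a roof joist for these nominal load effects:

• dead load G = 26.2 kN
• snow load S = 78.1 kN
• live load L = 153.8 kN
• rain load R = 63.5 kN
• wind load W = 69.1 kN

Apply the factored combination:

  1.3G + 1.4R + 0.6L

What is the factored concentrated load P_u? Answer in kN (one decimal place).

215.2 kN

1.3(26.2) + 1.4(63.5) + 0.6(153.8) = 215.2
P_u = 215.2 kN.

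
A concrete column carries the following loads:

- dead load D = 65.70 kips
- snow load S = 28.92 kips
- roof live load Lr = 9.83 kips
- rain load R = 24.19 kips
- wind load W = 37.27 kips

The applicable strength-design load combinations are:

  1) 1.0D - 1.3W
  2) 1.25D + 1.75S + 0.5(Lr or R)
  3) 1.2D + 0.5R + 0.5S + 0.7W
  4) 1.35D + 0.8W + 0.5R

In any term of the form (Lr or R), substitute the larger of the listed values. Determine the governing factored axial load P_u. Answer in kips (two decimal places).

144.83 kips

(Lr or R) → R = 24.19 kips.
1) 1.0(65.70) - 1.3(37.27) = 65.70 - 48.45 = 17.25
2) 1.25(65.70) + 1.75(28.92) + 0.5(24.19) = 144.83
3) 1.2(65.70) + 0.5(24.19) + 0.5(28.92) + 0.7(37.27) = 131.48
4) 1.35(65.70) + 0.8(37.27) + 0.5(24.19) = 130.61
Combination 2 governs: P_u = 144.83 kips.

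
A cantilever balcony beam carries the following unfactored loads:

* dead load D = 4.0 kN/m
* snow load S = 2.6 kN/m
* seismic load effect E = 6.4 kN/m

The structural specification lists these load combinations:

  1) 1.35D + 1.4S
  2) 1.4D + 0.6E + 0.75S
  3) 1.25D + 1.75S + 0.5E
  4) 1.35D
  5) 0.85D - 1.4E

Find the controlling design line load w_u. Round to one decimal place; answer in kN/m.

1) 1.35(4.0) + 1.4(2.6) = 5.4 + 3.6 = 9.0
2) 1.4(4.0) + 0.6(6.4) + 0.75(2.6) = 5.6 + 3.8 + 2.0 = 11.4
3) 1.25(4.0) + 1.75(2.6) + 0.5(6.4) = 5.0 + 4.6 + 3.2 = 12.8
4) 1.35(4.0) = 5.4
5) 0.85(4.0) - 1.4(6.4) = 3.4 - 9.0 = -5.6
Maximum is from combination 3.

12.8 kN/m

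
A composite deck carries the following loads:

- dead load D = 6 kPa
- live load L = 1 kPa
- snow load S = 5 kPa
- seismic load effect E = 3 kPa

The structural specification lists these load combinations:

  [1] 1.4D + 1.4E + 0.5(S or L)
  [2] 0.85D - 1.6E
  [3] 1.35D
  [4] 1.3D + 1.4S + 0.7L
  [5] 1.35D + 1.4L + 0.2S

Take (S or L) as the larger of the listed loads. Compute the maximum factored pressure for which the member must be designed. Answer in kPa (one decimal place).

15.5 kPa

(S or L) → S = 5 kPa.
[1] 1.4(6) + 1.4(3) + 0.5(5) = 8.4 + 4.2 + 2.5 = 15.1
[2] 0.85(6) - 1.6(3) = 5.1 - 4.8 = 0.3
[3] 1.35(6) = 8.1
[4] 1.3(6) + 1.4(5) + 0.7(1) = 7.8 + 7.0 + 0.7 = 15.5
[5] 1.35(6) + 1.4(1) + 0.2(5) = 8.1 + 1.4 + 1.0 = 10.5
The controlling combination is 4, giving 15.5 kPa.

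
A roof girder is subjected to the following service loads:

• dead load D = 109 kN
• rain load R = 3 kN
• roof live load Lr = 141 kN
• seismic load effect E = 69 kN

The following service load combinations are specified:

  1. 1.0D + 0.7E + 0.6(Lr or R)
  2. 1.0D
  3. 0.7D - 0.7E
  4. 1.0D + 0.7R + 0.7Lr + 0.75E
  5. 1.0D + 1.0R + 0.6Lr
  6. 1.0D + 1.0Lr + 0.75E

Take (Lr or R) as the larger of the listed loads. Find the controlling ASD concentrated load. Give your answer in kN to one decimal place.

301.8 kN

(Lr or R) → Lr = 141 kN.
1. 1.0(109) + 0.7(69) + 0.6(141) = 109.0 + 48.3 + 84.6 = 241.9
2. 1.0(109) = 109.0
3. 0.7(109) - 0.7(69) = 76.3 - 48.3 = 28.0
4. 1.0(109) + 0.7(3) + 0.7(141) + 0.75(69) = 109.0 + 2.1 + 98.7 + 51.8 = 261.6
5. 1.0(109) + 1.0(3) + 0.6(141) = 109.0 + 3.0 + 84.6 = 196.6
6. 1.0(109) + 1.0(141) + 0.75(69) = 109.0 + 141.0 + 51.8 = 301.8
Maximum is from combination 6.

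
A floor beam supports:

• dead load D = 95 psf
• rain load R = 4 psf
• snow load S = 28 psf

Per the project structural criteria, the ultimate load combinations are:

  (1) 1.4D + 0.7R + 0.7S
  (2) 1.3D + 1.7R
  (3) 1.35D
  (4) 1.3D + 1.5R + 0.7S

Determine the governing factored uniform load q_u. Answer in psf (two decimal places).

(1) 1.4(95) + 0.7(4) + 0.7(28) = 133.00 + 2.80 + 19.60 = 155.40
(2) 1.3(95) + 1.7(4) = 123.50 + 6.80 = 130.30
(3) 1.35(95) = 128.25
(4) 1.3(95) + 1.5(4) + 0.7(28) = 123.50 + 6.00 + 19.60 = 149.10
The controlling combination is 1, giving 155.40 psf.

155.40 psf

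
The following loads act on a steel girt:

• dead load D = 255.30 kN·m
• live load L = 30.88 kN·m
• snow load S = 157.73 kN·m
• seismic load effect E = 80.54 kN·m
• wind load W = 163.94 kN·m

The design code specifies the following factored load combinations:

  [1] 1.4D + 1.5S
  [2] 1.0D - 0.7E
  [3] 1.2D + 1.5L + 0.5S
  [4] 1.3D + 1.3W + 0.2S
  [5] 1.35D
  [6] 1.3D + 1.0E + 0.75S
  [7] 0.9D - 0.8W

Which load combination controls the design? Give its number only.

Combination 1

[1] 1.4(255.30) + 1.5(157.73) = 357.42 + 236.60 = 594.02
[2] 1.0(255.30) - 0.7(80.54) = 255.30 - 56.38 = 198.92
[3] 1.2(255.30) + 1.5(30.88) + 0.5(157.73) = 306.36 + 46.32 + 78.87 = 431.55
[4] 1.3(255.30) + 1.3(163.94) + 0.2(157.73) = 331.89 + 213.12 + 31.55 = 576.56
[5] 1.35(255.30) = 344.66
[6] 1.3(255.30) + 1.0(80.54) + 0.75(157.73) = 331.89 + 80.54 + 118.30 = 530.73
[7] 0.9(255.30) - 0.8(163.94) = 229.77 - 131.15 = 98.62
The largest value is 594.02 kN·m from combination 1.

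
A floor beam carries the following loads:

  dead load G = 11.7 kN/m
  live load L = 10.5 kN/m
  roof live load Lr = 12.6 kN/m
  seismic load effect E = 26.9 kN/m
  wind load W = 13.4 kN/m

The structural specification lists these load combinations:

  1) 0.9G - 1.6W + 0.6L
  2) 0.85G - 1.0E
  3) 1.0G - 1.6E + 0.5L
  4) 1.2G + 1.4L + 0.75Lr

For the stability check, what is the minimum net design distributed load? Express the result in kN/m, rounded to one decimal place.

-26.1 kN/m

1) 0.9(11.7) - 1.6(13.4) + 0.6(10.5) = -4.6
2) 0.85(11.7) - 1.0(26.9) = -17.0
3) 1.0(11.7) - 1.6(26.9) + 0.5(10.5) = -26.1
4) 1.2(11.7) + 1.4(10.5) + 0.75(12.6) = 38.2
Combination 3 gives the minimum: -26.1 kN/m.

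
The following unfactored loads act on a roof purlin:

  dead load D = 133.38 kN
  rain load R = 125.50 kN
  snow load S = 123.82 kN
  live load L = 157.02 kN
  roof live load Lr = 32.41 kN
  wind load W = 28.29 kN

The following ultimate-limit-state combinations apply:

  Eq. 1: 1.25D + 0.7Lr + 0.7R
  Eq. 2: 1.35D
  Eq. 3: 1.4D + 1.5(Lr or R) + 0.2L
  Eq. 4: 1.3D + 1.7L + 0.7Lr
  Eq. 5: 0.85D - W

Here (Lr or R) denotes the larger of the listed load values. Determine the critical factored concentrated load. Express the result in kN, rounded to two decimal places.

463.02 kN

(Lr or R) → R = 125.50 kN.
Eq. 1: 1.25(133.38) + 0.7(32.41) + 0.7(125.50) = 277.26
Eq. 2: 1.35(133.38) = 180.06
Eq. 3: 1.4(133.38) + 1.5(125.50) + 0.2(157.02) = 406.39
Eq. 4: 1.3(133.38) + 1.7(157.02) + 0.7(32.41) = 463.02
Eq. 5: 0.85(133.38) - 1.0(28.29) = 85.08
Combination 4 governs: P_u = 463.02 kN.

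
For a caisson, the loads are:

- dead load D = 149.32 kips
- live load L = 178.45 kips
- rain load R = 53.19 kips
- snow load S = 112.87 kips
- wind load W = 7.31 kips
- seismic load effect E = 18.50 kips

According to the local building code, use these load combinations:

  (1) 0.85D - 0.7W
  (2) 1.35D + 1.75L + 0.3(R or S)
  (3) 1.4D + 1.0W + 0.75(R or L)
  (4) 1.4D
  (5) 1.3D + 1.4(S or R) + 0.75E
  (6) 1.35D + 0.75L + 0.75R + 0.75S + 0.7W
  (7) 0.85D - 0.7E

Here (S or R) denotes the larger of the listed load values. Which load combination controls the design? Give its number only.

(R or S) → S = 112.87 kips; (R or L) → L = 178.45 kips; (S or R) → S = 112.87 kips.
(1) 0.85(149.32) - 0.7(7.31) = 121.81
(2) 1.35(149.32) + 1.75(178.45) + 0.3(112.87) = 547.73
(3) 1.4(149.32) + 1.0(7.31) + 0.75(178.45) = 350.20
(4) 1.4(149.32) = 209.05
(5) 1.3(149.32) + 1.4(112.87) + 0.75(18.50) = 366.01
(6) 1.35(149.32) + 0.75(178.45) + 0.75(53.19) + 0.75(112.87) + 0.7(7.31) = 465.08
(7) 0.85(149.32) - 0.7(18.50) = 113.97
The largest value is 547.73 kips from combination 2.

Combination 2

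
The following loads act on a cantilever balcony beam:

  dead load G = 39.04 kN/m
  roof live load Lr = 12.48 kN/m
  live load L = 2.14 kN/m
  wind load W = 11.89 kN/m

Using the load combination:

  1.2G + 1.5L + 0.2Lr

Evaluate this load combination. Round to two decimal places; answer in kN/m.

52.55 kN/m

1.2(39.04) + 1.5(2.14) + 0.2(12.48) = 52.55
w_u = 52.55 kN/m.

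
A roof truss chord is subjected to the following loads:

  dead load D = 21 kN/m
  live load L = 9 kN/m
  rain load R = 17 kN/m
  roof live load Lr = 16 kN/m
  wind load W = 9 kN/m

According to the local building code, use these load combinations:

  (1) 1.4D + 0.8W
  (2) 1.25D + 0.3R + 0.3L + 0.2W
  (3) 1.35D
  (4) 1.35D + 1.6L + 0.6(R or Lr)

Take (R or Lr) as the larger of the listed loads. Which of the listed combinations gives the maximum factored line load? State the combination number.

(R or Lr) → R = 17 kN/m.
(1) 1.4(21) + 0.8(9) = 36.60
(2) 1.25(21) + 0.3(17) + 0.3(9) + 0.2(9) = 35.85
(3) 1.35(21) = 28.35
(4) 1.35(21) + 1.6(9) + 0.6(17) = 52.95
The largest value is 52.95 kN/m from combination 4.

Combination 4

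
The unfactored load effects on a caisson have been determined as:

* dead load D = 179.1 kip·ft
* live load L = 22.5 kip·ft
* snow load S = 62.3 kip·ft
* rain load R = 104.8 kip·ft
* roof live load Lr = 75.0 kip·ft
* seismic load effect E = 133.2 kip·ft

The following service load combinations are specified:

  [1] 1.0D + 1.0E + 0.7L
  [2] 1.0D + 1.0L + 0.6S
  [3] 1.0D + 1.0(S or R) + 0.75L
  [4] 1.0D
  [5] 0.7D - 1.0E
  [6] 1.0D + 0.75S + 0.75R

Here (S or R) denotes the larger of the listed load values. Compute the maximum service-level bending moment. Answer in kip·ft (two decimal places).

(S or R) → R = 104.8 kip·ft.
[1] 1.0(179.1) + 1.0(133.2) + 0.7(22.5) = 328.05
[2] 1.0(179.1) + 1.0(22.5) + 0.6(62.3) = 238.98
[3] 1.0(179.1) + 1.0(104.8) + 0.75(22.5) = 300.78
[4] 1.0(179.1) = 179.10
[5] 0.7(179.1) - 1.0(133.2) = -7.83
[6] 1.0(179.1) + 0.75(62.3) + 0.75(104.8) = 304.43
The controlling combination is 1, giving 328.05 kip·ft.

328.05 kip·ft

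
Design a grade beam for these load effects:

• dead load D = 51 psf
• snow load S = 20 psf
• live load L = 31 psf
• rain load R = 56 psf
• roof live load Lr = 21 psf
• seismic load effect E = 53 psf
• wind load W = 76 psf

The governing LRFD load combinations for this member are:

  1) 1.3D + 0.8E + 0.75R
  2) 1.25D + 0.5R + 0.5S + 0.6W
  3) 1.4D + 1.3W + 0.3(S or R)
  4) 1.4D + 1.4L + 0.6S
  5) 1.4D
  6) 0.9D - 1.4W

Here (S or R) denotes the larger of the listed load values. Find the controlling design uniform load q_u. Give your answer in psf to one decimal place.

(S or R) → R = 56 psf.
1) 1.3(51) + 0.8(53) + 0.75(56) = 66.3 + 42.4 + 42.0 = 150.7
2) 1.25(51) + 0.5(56) + 0.5(20) + 0.6(76) = 63.8 + 28.0 + 10.0 + 45.6 = 147.4
3) 1.4(51) + 1.3(76) + 0.3(56) = 71.4 + 98.8 + 16.8 = 187.0
4) 1.4(51) + 1.4(31) + 0.6(20) = 71.4 + 43.4 + 12.0 = 126.8
5) 1.4(51) = 71.4
6) 0.9(51) - 1.4(76) = 45.9 - 106.4 = -60.5
Combination 3 governs: q_u = 187.0 psf.

187.0 psf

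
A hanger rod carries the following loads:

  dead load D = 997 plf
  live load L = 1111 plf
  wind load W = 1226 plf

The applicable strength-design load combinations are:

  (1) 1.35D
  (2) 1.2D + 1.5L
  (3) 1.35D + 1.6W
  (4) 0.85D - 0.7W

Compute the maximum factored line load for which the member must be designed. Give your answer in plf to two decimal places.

(1) 1.35(997) = 1345.95
(2) 1.2(997) + 1.5(1111) = 1196.40 + 1666.50 = 2862.90
(3) 1.35(997) + 1.6(1226) = 1345.95 + 1961.60 = 3307.55
(4) 0.85(997) - 0.7(1226) = 847.45 - 858.20 = -10.75
Combination 3 governs: w_u = 3307.55 plf.

3307.55 plf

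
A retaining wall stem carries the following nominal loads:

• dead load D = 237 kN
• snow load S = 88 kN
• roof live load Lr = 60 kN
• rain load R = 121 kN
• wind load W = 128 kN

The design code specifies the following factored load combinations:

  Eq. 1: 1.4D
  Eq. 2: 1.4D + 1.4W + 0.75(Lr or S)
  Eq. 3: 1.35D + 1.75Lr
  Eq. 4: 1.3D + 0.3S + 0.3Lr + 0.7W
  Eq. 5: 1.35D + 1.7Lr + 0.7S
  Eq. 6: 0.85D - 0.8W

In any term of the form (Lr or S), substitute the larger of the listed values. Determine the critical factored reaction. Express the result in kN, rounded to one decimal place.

577.0 kN

(Lr or S) → S = 88 kN.
Eq. 1: 1.4(237) = 331.8
Eq. 2: 1.4(237) + 1.4(128) + 0.75(88) = 577.0
Eq. 3: 1.35(237) + 1.75(60) = 425.0
Eq. 4: 1.3(237) + 0.3(88) + 0.3(60) + 0.7(128) = 442.1
Eq. 5: 1.35(237) + 1.7(60) + 0.7(88) = 483.6
Eq. 6: 0.85(237) - 0.8(128) = 99.1
Maximum is from combination 2.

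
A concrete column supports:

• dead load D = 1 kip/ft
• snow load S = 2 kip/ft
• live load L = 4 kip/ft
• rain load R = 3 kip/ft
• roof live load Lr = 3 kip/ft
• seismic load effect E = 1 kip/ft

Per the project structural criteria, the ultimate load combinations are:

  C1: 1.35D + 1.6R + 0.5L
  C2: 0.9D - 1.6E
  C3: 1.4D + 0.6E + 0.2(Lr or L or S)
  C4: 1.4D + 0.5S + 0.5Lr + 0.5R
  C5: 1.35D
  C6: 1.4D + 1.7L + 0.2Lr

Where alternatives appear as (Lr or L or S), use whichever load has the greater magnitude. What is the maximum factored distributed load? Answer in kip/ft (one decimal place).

(Lr or L or S) → L = 4 kip/ft.
C1: 1.35(1) + 1.6(3) + 0.5(4) = 8.2
C2: 0.9(1) - 1.6(1) = -0.7
C3: 1.4(1) + 0.6(1) + 0.2(4) = 2.8
C4: 1.4(1) + 0.5(2) + 0.5(3) + 0.5(3) = 5.4
C5: 1.35(1) = 1.4
C6: 1.4(1) + 1.7(4) + 0.2(3) = 8.8
Maximum is from combination 6.

8.8 kip/ft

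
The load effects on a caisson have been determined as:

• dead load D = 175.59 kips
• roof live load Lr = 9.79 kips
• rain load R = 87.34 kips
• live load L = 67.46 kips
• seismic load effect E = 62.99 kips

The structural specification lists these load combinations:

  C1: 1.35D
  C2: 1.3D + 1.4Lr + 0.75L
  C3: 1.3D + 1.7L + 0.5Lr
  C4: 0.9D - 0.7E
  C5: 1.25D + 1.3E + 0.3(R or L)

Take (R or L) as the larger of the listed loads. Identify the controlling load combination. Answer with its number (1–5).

(R or L) → R = 87.34 kips.
C1: 1.35(175.59) = 237.05
C2: 1.3(175.59) + 1.4(9.79) + 0.75(67.46) = 292.57
C3: 1.3(175.59) + 1.7(67.46) + 0.5(9.79) = 347.84
C4: 0.9(175.59) - 0.7(62.99) = 158.03 - 44.09 = 113.94
C5: 1.25(175.59) + 1.3(62.99) + 0.3(87.34) = 219.49 + 81.89 + 26.20 = 327.58
The largest value is 347.84 kips from combination 3.

Combination 3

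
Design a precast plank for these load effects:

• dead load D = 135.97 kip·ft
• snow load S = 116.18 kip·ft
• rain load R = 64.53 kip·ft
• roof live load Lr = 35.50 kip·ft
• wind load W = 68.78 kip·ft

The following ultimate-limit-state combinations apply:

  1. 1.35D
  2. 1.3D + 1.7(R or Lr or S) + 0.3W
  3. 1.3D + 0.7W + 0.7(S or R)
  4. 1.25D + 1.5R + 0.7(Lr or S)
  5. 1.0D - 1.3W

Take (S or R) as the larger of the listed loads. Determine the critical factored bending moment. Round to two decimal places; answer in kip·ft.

(R or Lr or S) → S = 116.18 kip·ft; (S or R) → S = 116.18 kip·ft; (Lr or S) → S = 116.18 kip·ft.
1. 1.35(135.97) = 183.56
2. 1.3(135.97) + 1.7(116.18) + 0.3(68.78) = 394.90
3. 1.3(135.97) + 0.7(68.78) + 0.7(116.18) = 306.23
4. 1.25(135.97) + 1.5(64.53) + 0.7(116.18) = 348.08
5. 1.0(135.97) - 1.3(68.78) = 46.56
Combination 2 governs: M_u = 394.90 kip·ft.

394.90 kip·ft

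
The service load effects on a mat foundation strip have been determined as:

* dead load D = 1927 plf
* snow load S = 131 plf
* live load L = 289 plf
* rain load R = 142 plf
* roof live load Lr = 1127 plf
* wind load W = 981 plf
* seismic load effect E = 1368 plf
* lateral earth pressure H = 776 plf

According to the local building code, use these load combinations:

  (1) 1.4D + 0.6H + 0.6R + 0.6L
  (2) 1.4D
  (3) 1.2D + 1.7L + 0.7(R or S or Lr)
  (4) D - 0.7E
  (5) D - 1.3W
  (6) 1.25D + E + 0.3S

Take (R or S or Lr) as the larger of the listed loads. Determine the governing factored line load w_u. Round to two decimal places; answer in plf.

3816.05 plf

(R or S or Lr) → Lr = 1127 plf.
(1) 1.4(1927) + 0.6(776) + 0.6(142) + 0.6(289) = 3422.00
(2) 1.4(1927) = 2697.80
(3) 1.2(1927) + 1.7(289) + 0.7(1127) = 3592.60
(4) 1.0(1927) - 0.7(1368) = 969.40
(5) 1.0(1927) - 1.3(981) = 651.70
(6) 1.25(1927) + 1.0(1368) + 0.3(131) = 3816.05
Maximum is from combination 6.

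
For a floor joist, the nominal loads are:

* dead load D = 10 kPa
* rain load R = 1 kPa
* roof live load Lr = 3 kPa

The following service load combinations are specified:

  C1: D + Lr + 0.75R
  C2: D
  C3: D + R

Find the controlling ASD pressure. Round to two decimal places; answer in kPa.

13.75 kPa

C1: 1.0(10) + 1.0(3) + 0.75(1) = 10.00 + 3.00 + 0.75 = 13.75
C2: 1.0(10) = 10.00
C3: 1.0(10) + 1.0(1) = 10.00 + 1.00 = 11.00
Combination 1 governs: p = 13.75 kPa.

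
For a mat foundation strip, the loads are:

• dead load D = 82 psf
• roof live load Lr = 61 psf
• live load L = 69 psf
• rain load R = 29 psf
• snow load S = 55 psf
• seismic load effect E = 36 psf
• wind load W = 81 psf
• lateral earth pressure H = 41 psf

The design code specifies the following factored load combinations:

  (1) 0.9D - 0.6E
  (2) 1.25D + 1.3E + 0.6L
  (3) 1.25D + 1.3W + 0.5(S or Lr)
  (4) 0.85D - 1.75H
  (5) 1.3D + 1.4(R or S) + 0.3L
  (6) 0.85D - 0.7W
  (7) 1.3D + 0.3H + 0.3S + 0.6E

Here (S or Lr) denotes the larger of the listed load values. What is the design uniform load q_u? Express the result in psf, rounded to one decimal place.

(S or Lr) → Lr = 61 psf; (R or S) → S = 55 psf.
(1) 0.9(82) - 0.6(36) = 73.8 - 21.6 = 52.2
(2) 1.25(82) + 1.3(36) + 0.6(69) = 102.5 + 46.8 + 41.4 = 190.7
(3) 1.25(82) + 1.3(81) + 0.5(61) = 102.5 + 105.3 + 30.5 = 238.3
(4) 0.85(82) - 1.75(41) = 69.7 - 71.8 = -2.1
(5) 1.3(82) + 1.4(55) + 0.3(69) = 106.6 + 77.0 + 20.7 = 204.3
(6) 0.85(82) - 0.7(81) = 69.7 - 56.7 = 13.0
(7) 1.3(82) + 0.3(41) + 0.3(55) + 0.6(36) = 106.6 + 12.3 + 16.5 + 21.6 = 157.0
Maximum is from combination 3.

238.3 psf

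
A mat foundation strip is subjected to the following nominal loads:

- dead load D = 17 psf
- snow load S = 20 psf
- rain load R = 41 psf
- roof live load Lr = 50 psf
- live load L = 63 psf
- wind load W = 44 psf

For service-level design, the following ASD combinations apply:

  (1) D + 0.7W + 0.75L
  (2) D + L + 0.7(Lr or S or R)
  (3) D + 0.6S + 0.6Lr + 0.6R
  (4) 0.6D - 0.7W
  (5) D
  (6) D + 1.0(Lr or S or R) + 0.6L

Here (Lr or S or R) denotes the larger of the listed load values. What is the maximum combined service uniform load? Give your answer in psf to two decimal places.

(Lr or S or R) → Lr = 50 psf.
(1) 1.0(17) + 0.7(44) + 0.75(63) = 95.05
(2) 1.0(17) + 1.0(63) + 0.7(50) = 115.00
(3) 1.0(17) + 0.6(20) + 0.6(50) + 0.6(41) = 83.60
(4) 0.6(17) - 0.7(44) = -20.60
(5) 1.0(17) = 17.00
(6) 1.0(17) + 1.0(50) + 0.6(63) = 104.80
Maximum is from combination 2.

115.00 psf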